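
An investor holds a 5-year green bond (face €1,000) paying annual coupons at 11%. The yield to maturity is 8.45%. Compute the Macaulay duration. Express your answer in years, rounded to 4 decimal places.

Periodic yield y = 0.0845. Discount each cash flow and weight by its year:
  t   CF        PV=CF/(1+0.0845)^t    t·PV
  1       110.00       101.4292       101.4292
  2       110.00        93.5263       187.0525
  3       110.00        86.2391       258.7172
  4       110.00        79.5196       318.0786
  5     1,110.00       739.9037     3,699.5185
  Σ                  1,100.6179     4,564.7960
Price P = Σ PV = 1,100.6179.
Macaulay duration = Σ(t·PV) / P = 4,564.7960 / 1,100.6179 = 4.14748 years.

4.1475 years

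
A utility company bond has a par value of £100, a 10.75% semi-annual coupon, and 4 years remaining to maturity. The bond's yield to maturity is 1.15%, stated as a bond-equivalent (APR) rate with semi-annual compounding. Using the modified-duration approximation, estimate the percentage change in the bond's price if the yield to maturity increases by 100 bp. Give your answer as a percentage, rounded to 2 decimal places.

-3.44%

Periodic yield y = 0.00575. Modified duration first:
  t   CF        PV=CF/(1+0.00575)^t    t·PV
  1        5.375         5.3443         5.3443
  2        5.375         5.3137        10.6274
  3        5.375         5.2833        15.8500
  4        5.375         5.2531        21.0125
  5        5.375         5.2231        26.1155
  6        5.375         5.1932        31.1594
  7        5.375         5.1635        36.1448
  8      105.375       100.6508       805.2064
  Σ                    137.4251       951.4604
P = 137.4251; D_Mac = 6.92348 half-year periods = 3.46174 yrs; D_mod = 3.46174/(1+0.00575) = 3.44195 yrs.
ΔP/P ≈ -D_mod · Δy = -3.44195 × (+0.01) = -0.034419 = -3.4419%.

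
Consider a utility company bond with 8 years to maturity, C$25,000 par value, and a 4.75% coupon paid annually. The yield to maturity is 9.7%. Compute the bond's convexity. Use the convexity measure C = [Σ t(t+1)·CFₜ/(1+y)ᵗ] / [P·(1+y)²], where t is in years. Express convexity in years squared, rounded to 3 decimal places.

With y = 0.097:
  t   CF        PV=CF/(1+0.097)^t    t·PV        t(t+1)·PV
  1     1,187.50     1,082.4977     1,082.4977       2,164.9954
  2     1,187.50       986.7801     1,973.5601       5,920.6803
  3     1,187.50       899.5260     2,698.5781      10,794.3124
  4     1,187.50       819.9873     3,279.9491      16,399.7453
  5     1,187.50       747.4816     3,737.4078      22,424.4467
  6     1,187.50       681.3870     4,088.3221      28,618.2546
  7     1,187.50       621.1367     4,347.9572      34,783.6580
  8    26,187.50    12,486.5086    99,892.0686     899,028.6173
  Σ                 18,325.3050   121,100.3407   1,020,134.7100
P = 18,325.3050.
Convexity = Σ t(t+1)·PV / [P·(1+y)²] = 1,020,134.7100 / (18,325.3050 × 1.203409) = 46.25866.

46.259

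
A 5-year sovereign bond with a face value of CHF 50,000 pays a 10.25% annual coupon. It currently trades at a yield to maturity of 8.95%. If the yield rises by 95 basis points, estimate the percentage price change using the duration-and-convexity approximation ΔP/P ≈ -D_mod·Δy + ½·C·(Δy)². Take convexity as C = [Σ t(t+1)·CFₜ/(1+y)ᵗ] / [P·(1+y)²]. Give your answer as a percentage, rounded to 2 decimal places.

-3.55%

With y = 0.0895:
  t   CF        PV=CF/(1+0.0895)^t    t·PV        t(t+1)·PV
  1     5,125.00     4,703.9927     4,703.9927       9,407.9853
  2     5,125.00     4,317.5701     8,635.1403      25,905.4208
  3     5,125.00     3,962.8914    11,888.6741      47,554.6963
  4     5,125.00     3,637.3487    14,549.3946      72,746.9730
  5    55,125.00    35,909.7540   179,548.7698   1,077,292.6189
  Σ                 52,531.5568   219,325.9714   1,232,907.6943
P = 52,531.5568; D_Mac = 4.17513 yrs; D_mod = 3.83215 yrs; C = 19.77224.
Duration effect: -3.83215 × (+0.0095) = -0.036405
Convexity effect: 0.5 × 19.77224 × (0.0095)² = +0.0008922
ΔP/P ≈ -0.036405 + 0.0008922 = -0.035513 = -3.5513%.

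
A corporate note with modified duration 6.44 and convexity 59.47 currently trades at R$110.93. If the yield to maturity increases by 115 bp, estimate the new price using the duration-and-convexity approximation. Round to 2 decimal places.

R$103.15

Duration effect: -D_mod·Δy = -6.44 × (+0.0115) = -0.074060
Convexity effect: ½·C·(Δy)² = 0.5 × 59.47 × (0.0115)² = +0.00393245375
ΔP/P ≈ -0.074060 + 0.00393245375 = -0.07012754625
New price ≈ 110.93 × (1 - 0.07012754625) = 103.1507512944875.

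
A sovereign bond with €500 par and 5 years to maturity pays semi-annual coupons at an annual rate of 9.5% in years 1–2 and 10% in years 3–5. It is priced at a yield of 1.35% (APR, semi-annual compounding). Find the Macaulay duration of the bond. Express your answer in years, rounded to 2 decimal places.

Periodic yield y = 0.00675. Discount each cash flow and weight by its period:
  t   CF        PV=CF/(1+0.00675)^t    t·PV
  1        23.75        23.5908        23.5908
  2        23.75        23.4326        46.8652
  3        23.75        23.2755        69.8264
  4        23.75        23.1194        92.4777
  5        25.00        24.1731       120.8654
  6        25.00        24.0110       144.0660
  7        25.00        23.8500       166.9501
  8        25.00        23.6901       189.5208
  9        25.00        23.5313       211.7814
  10      525.00       490.8434     4,908.4336
  Σ                    703.5171     5,974.3773
Price P = Σ PV = 703.5171.
Macaulay duration = Σ(t·PV) / P = 5,974.3773 / 703.5171 = 8.49216 half-year periods.
In years: 8.49216 / 2 = 4.24608 years.

4.25 years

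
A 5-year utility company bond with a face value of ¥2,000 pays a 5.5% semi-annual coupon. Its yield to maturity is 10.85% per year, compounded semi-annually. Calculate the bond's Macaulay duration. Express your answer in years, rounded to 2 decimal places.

4.36 years

Periodic yield y = 0.05425. Discount each cash flow and weight by its period:
  t   CF        PV=CF/(1+0.05425)^t    t·PV
  1        55.00        52.1698        52.1698
  2        55.00        49.4852        98.9704
  3        55.00        46.9388       140.8164
  4        55.00        44.5234       178.0936
  5        55.00        42.2323       211.1615
  6        55.00        40.0591       240.3545
  7        55.00        37.9977       265.9840
  8        55.00        36.0424       288.3393
  9        55.00        34.1877       307.6895
  10    2,055.00     1,211.6459    12,116.4593
  Σ                  1,595.2823    13,900.0382
Price P = Σ PV = 1,595.2823.
Macaulay duration = Σ(t·PV) / P = 13,900.0382 / 1,595.2823 = 8.71322 half-year periods.
In years: 8.71322 / 2 = 4.35661 years.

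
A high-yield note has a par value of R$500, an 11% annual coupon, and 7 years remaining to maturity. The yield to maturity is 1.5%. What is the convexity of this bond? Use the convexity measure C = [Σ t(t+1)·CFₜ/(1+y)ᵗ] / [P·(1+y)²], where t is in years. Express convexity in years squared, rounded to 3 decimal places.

40.268

With y = 0.015:
  t   CF        PV=CF/(1+0.015)^t    t·PV        t(t+1)·PV
  1        55.00        54.1872        54.1872         108.3744
  2        55.00        53.3864       106.7728         320.3184
  3        55.00        52.5974       157.7923         631.1692
  4        55.00        51.8201       207.2805       1,036.4027
  5        55.00        51.0543       255.2716       1,531.6295
  6        55.00        50.2998       301.7989       2,112.5925
  7       555.00       500.0699     3,500.4891      28,003.9127
  Σ                    813.4152     4,583.5924      33,744.3993
P = 813.4152.
Convexity = Σ t(t+1)·PV / [P·(1+y)²] = 33,744.3993 / (813.4152 × 1.030225) = 40.26775.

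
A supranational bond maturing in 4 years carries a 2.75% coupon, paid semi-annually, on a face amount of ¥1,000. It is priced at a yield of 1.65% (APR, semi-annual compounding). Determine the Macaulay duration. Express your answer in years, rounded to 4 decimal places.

3.8198 years

Periodic yield y = 0.00825. Discount each cash flow and weight by its period:
  t   CF        PV=CF/(1+0.00825)^t    t·PV
  1        13.75        13.6375        13.6375
  2        13.75        13.5259        27.0518
  3        13.75        13.4152        40.2457
  4        13.75        13.3055        53.2218
  5        13.75        13.1966        65.9829
  6        13.75        13.0886        78.5316
  7        13.75        12.9815        90.8705
  8     1,013.75       949.2597     7,594.0772
  Σ                  1,042.4104     7,963.6191
Price P = Σ PV = 1,042.4104.
Macaulay duration = Σ(t·PV) / P = 7,963.6191 / 1,042.4104 = 7.63962 half-year periods.
In years: 7.63962 / 2 = 3.81981 years.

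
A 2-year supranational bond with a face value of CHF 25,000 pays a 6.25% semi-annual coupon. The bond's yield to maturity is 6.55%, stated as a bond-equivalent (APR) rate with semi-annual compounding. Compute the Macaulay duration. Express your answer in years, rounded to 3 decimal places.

Periodic yield y = 0.03275. Discount each cash flow and weight by its period:
  t   CF        PV=CF/(1+0.03275)^t    t·PV
  1       781.25       756.4754       756.4754
  2       781.25       732.4865     1,464.9730
  3       781.25       709.2583     2,127.7749
  4    25,781.25    22,663.3004    90,653.2017
  Σ                 24,861.5206    95,002.4249
Price P = Σ PV = 24,861.5206.
Macaulay duration = Σ(t·PV) / P = 95,002.4249 / 24,861.5206 = 3.82126 half-year periods.
In years: 3.82126 / 2 = 1.91063 years.

1.911 years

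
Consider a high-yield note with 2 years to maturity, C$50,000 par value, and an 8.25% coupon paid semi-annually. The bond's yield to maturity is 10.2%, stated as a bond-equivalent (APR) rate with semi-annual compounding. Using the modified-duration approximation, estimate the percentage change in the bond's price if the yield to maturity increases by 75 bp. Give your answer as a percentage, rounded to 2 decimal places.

-1.34%

Periodic yield y = 0.051. Modified duration first:
  t   CF        PV=CF/(1+0.051)^t    t·PV
  1     2,062.50     1,962.4167     1,962.4167
  2     2,062.50     1,867.1901     3,734.3801
  3     2,062.50     1,776.5843     5,329.7528
  4    52,062.50    42,669.1660   170,676.6641
  Σ                 48,275.3571   181,703.2137
P = 48,275.3571; D_Mac = 3.76389 half-year periods = 1.88195 yrs; D_mod = 1.88195/(1+0.051) = 1.79062 yrs.
ΔP/P ≈ -D_mod · Δy = -1.79062 × (+0.0075) = -0.013430 = -1.3430%.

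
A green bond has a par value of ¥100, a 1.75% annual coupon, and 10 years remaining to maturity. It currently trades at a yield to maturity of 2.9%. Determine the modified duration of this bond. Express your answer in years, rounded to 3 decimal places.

8.952 years

Periodic yield y = 0.029. First find Macaulay duration:
  t   CF        PV=CF/(1+0.029)^t    t·PV
  1         1.75         1.7007         1.7007
  2         1.75         1.6528         3.3055
  3         1.75         1.6062         4.8185
  4         1.75         1.5609         6.2436
  5         1.75         1.5169         7.5846
  6         1.75         1.4742         8.8450
  7         1.75         1.4326        10.0283
  8         1.75         1.3922        11.1379
  9         1.75         1.3530        12.1771
  10      101.75        76.4506       764.5056
  Σ                     90.1400       830.3468
P = 90.1400; Macaulay duration = 830.3468 / 90.1400 = 9.21174 years.
Modified duration = D_Mac / (1 + y) = 9.21174 / 1.029 = 8.95213 years.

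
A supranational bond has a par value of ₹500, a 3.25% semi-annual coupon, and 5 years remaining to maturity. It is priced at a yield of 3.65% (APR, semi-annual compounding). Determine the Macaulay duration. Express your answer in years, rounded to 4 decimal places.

4.6512 years

Periodic yield y = 0.01825. Discount each cash flow and weight by its period:
  t   CF        PV=CF/(1+0.01825)^t    t·PV
  1        8.125         7.9794         7.9794
  2        8.125         7.8364        15.6727
  3        8.125         7.6959        23.0877
  4        8.125         7.5580        30.2319
  5        8.125         7.4225        37.1126
  6        8.125         7.2895        43.7369
  7        8.125         7.1588        50.1119
  8        8.125         7.0305        56.2442
  9        8.125         6.9045        62.1407
  10     508.125       424.0591     4,240.5909
  Σ                    490.9346     4,566.9089
Price P = Σ PV = 490.9346.
Macaulay duration = Σ(t·PV) / P = 4,566.9089 / 490.9346 = 9.30248 half-year periods.
In years: 9.30248 / 2 = 4.65124 years.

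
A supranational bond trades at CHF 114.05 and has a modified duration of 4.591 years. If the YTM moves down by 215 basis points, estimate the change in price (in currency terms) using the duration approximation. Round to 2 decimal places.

+CHF 11.26

Duration approximation: ΔP/P ≈ -D_mod · Δy = -4.591 × (-0.0215) = +0.0987065.
ΔP ≈ 114.05 × (+0.0987065) = +11.257476325.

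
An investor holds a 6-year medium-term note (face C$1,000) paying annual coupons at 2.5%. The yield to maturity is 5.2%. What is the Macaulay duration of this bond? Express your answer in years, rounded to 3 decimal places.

Periodic yield y = 0.052. Discount each cash flow and weight by its year:
  t   CF        PV=CF/(1+0.052)^t    t·PV
  1        25.00        23.7643        23.7643
  2        25.00        22.5896        45.1792
  3        25.00        21.4730        64.4190
  4        25.00        20.4116        81.6464
  5        25.00        19.4027        97.0133
  6     1,025.00       756.1874     4,537.1243
  Σ                    863.8285     4,849.1465
Price P = Σ PV = 863.8285.
Macaulay duration = Σ(t·PV) / P = 4,849.1465 / 863.8285 = 5.61355 years.

5.614 years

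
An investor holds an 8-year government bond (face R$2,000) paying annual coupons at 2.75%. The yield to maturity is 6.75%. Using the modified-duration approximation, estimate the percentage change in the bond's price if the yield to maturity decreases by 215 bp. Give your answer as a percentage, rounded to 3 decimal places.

Periodic yield y = 0.0675. Modified duration first:
  t   CF        PV=CF/(1+0.0675)^t    t·PV
  1        55.00        51.5222        51.5222
  2        55.00        48.2644        96.5288
  3        55.00        45.2126       135.6377
  4        55.00        42.3537       169.4147
  5        55.00        39.6756       198.3779
  6        55.00        37.1668       223.0009
  7        55.00        34.8167       243.7168
  8     2,055.00     1,218.6213     9,748.9702
  Σ                  1,517.6332    10,867.1693
P = 1,517.6332; D_Mac = 7.16060 yrs; D_mod = 7.16060/(1+0.0675) = 6.70782 yrs.
ΔP/P ≈ -D_mod · Δy = -6.70782 × (-0.0215) = +0.144218 = +14.4218%.

+14.422%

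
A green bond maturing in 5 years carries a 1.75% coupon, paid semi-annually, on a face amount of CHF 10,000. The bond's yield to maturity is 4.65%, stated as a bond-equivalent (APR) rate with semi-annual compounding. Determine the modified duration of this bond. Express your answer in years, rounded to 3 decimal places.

4.683 years

Periodic yield y = 0.02325. First find Macaulay duration:
  t   CF        PV=CF/(1+0.02325)^t    t·PV
  1        87.50        85.5118        85.5118
  2        87.50        83.5689       167.1377
  3        87.50        81.6700       245.0101
  4        87.50        79.8144       319.2574
  5        87.50        78.0008       390.0042
  6        87.50        76.2285       457.3712
  7        87.50        74.4965       521.4754
  8        87.50        72.8038       582.4304
  9        87.50        71.1496       640.3461
  10   10,087.50     8,016.1533    80,161.5331
  Σ                  8,719.3977    83,570.0775
P = 8,719.3977; Macaulay duration = 83,570.0775 / 8,719.3977 = 9.58439 half-year periods = 4.79219 years.
Modified duration = D_Mac / (1 + y) = 4.79219 / 1.02325 = 4.68331 years.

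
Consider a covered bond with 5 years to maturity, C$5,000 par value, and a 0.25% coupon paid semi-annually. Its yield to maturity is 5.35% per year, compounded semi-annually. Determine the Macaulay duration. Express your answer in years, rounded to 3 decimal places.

4.967 years

Periodic yield y = 0.02675. Discount each cash flow and weight by its period:
  t   CF        PV=CF/(1+0.02675)^t    t·PV
  1         6.25         6.0872         6.0872
  2         6.25         5.9286        11.8572
  3         6.25         5.7741        17.3224
  4         6.25         5.6237        22.4947
  5         6.25         5.4772        27.3859
  6         6.25         5.3345        32.0069
  7         6.25         5.1955        36.3685
  8         6.25         5.0601        40.4811
  9         6.25         4.9283        44.3547
  10    5,006.25     3,844.7262    38,447.2621
  Σ                  3,894.1354    38,685.6206
Price P = Σ PV = 3,894.1354.
Macaulay duration = Σ(t·PV) / P = 38,685.6206 / 3,894.1354 = 9.93433 half-year periods.
In years: 9.93433 / 2 = 4.96716 years.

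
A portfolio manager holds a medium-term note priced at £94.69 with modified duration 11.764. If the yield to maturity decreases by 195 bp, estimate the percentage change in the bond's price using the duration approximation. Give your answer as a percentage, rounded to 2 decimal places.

+22.94%

Duration approximation: ΔP/P ≈ -D_mod · Δy = -11.764 × (-0.0195) = +0.229398.
As a percentage: +22.9398%.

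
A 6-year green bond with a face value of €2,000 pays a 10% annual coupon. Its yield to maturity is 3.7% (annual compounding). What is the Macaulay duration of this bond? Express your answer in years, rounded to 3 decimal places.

4.966 years

Periodic yield y = 0.037. Discount each cash flow and weight by its year:
  t   CF        PV=CF/(1+0.037)^t    t·PV
  1       200.00       192.8640       192.8640
  2       200.00       185.9827       371.9653
  3       200.00       179.3468       538.0405
  4       200.00       172.9478       691.7911
  5       200.00       166.7770       833.8851
  6     2,200.00     1,769.0909    10,614.5453
  Σ                  2,667.0092    13,243.0913
Price P = Σ PV = 2,667.0092.
Macaulay duration = Σ(t·PV) / P = 13,243.0913 / 2,667.0092 = 4.96552 years.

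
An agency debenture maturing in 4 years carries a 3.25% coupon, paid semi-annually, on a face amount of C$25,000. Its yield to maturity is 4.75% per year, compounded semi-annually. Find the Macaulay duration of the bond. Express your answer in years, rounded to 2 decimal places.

Periodic yield y = 0.02375. Discount each cash flow and weight by its period:
  t   CF        PV=CF/(1+0.02375)^t    t·PV
  1       406.25       396.8254       396.8254
  2       406.25       387.6194       775.2389
  3       406.25       378.6270     1,135.8811
  4       406.25       369.8433     1,479.3731
  5       406.25       361.2633     1,806.3163
  6       406.25       352.8823     2,117.2938
  7       406.25       344.6958     2,412.8705
  8    25,406.25    21,056.6486   168,453.1886
  Σ                 23,648.4051   178,576.9877
Price P = Σ PV = 23,648.4051.
Macaulay duration = Σ(t·PV) / P = 178,576.9877 / 23,648.4051 = 7.55133 half-year periods.
In years: 7.55133 / 2 = 3.77567 years.

3.78 years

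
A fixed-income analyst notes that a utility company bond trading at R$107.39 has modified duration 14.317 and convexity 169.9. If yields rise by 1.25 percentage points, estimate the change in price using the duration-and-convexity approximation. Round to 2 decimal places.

Duration effect: -D_mod·Δy = -14.317 × (+0.0125) = -0.1789625
Convexity effect: ½·C·(Δy)² = 0.5 × 169.9 × (0.0125)² = +0.0132734375
ΔP/P ≈ -0.1789625 + 0.0132734375 = -0.1656890625
ΔP ≈ 107.39 × (-0.1656890625) = -17.793348421875.

-R$17.79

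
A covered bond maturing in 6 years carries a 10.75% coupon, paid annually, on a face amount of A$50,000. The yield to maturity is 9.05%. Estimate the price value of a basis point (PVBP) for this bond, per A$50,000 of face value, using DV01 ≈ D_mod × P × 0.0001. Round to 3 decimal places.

A$23.530

Periodic yield y = 0.0905.
  t   CF        PV=CF/(1+0.0905)^t    t·PV
  1     5,375.00     4,928.9317     4,928.9317
  2     5,375.00     4,519.8823     9,039.7647
  3     5,375.00     4,144.7798    12,434.3393
  4     5,375.00     3,800.8068    15,203.2270
  5     5,375.00     3,485.3799    17,426.8994
  6    55,375.00    32,927.5729   197,565.4373
  Σ                 53,807.3533   256,598.5993
P = 53,807.3533; D_Mac = 4.76884 yrs; D_mod = 4.37308 yrs.
DV01 ≈ 4.37308 × 53,807.3533 × 0.0001 = 23.530362.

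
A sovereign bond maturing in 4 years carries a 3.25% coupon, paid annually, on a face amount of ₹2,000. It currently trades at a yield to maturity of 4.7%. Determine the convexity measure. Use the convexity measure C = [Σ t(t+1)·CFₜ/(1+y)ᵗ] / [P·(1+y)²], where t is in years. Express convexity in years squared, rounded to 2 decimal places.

17.09

With y = 0.047:
  t   CF        PV=CF/(1+0.047)^t    t·PV        t(t+1)·PV
  1        65.00        62.0821        62.0821         124.1643
  2        65.00        59.2953       118.5905         355.7716
  3        65.00        56.6335       169.9005         679.6019
  4     2,065.00     1,718.4359     6,873.7435      34,368.7174
  Σ                  1,896.4468     7,224.3166      35,528.2551
P = 1,896.4468.
Convexity = Σ t(t+1)·PV / [P·(1+y)²] = 35,528.2551 / (1,896.4468 × 1.096209) = 17.08991.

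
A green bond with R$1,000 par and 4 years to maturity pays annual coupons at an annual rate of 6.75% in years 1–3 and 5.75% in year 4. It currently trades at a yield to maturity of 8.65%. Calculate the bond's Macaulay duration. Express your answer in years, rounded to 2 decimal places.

3.62 years

Periodic yield y = 0.0865. Discount each cash flow and weight by its year:
  t   CF        PV=CF/(1+0.0865)^t    t·PV
  1        67.50        62.1261        62.1261
  2        67.50        57.1800       114.3600
  3        67.50        52.6277       157.8832
  4     1,057.50       758.8596     3,035.4385
  Σ                    930.7935     3,369.8079
Price P = Σ PV = 930.7935.
Macaulay duration = Σ(t·PV) / P = 3,369.8079 / 930.7935 = 3.62036 years.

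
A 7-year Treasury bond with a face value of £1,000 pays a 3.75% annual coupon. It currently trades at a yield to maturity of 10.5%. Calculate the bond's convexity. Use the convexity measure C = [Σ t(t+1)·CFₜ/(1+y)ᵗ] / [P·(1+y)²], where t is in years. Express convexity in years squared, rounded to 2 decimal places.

38.15

With y = 0.105:
  t   CF        PV=CF/(1+0.105)^t    t·PV        t(t+1)·PV
  1        37.50        33.9367        33.9367          67.8733
  2        37.50        30.7119        61.4238         184.2714
  3        37.50        27.7936        83.3807         333.5229
  4        37.50        25.1526       100.6102         503.0512
  5        37.50        22.7625       113.8125         682.8749
  6        37.50        20.5995       123.5973         865.1808
  7     1,037.50       515.7653     3,610.3574      28,882.8594
  Σ                    676.7221     4,127.1186      31,519.6339
P = 676.7221.
Convexity = Σ t(t+1)·PV / [P·(1+y)²] = 31,519.6339 / (676.7221 × 1.221025) = 38.14576.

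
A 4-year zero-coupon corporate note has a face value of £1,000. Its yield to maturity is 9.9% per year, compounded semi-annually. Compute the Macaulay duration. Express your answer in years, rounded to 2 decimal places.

A zero-coupon bond has a single cash flow at maturity, so its Macaulay duration equals its maturity: 4 years.
(Equivalently: 8 semi-annual periods ÷ 2 = 4 years.)

4.00 years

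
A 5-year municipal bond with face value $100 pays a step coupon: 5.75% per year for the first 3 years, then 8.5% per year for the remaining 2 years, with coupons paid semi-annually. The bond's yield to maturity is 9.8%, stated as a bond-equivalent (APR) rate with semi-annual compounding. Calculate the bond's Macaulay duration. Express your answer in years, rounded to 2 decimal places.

Periodic yield y = 0.049. Discount each cash flow and weight by its period:
  t   CF        PV=CF/(1+0.049)^t    t·PV
  1        2.875         2.7407         2.7407
  2        2.875         2.6127         5.2254
  3        2.875         2.4906         7.4719
  4        2.875         2.3743         9.4972
  5        2.875         2.2634        11.3170
  6        2.875         2.1577        12.9460
  7        4.250         3.0406        21.2843
  8        4.250         2.8986        23.1886
  9        4.250         2.7632        24.8686
  10     104.250        64.6132       646.1319
  Σ                     87.9550       764.6716
Price P = Σ PV = 87.9550.
Macaulay duration = Σ(t·PV) / P = 764.6716 / 87.9550 = 8.69390 half-year periods.
In years: 8.69390 / 2 = 4.34695 years.

4.35 years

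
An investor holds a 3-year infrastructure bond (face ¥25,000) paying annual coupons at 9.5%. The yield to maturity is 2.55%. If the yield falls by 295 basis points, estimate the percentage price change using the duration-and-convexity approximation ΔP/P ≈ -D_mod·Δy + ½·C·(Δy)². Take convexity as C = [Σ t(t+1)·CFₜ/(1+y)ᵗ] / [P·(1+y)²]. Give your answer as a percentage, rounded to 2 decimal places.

With y = 0.0255:
  t   CF        PV=CF/(1+0.0255)^t    t·PV        t(t+1)·PV
  1     2,375.00     2,315.9434     2,315.9434       4,631.8869
  2     2,375.00     2,258.3554     4,516.7108      13,550.1323
  3    27,375.00    25,383.2445    76,149.7336     304,598.9345
  Σ                 29,957.5434    82,982.3878     322,780.9536
P = 29,957.5434; D_Mac = 2.77000 yrs; D_mod = 2.70112 yrs; C = 10.24543.
Duration effect: -2.70112 × (-0.0295) = +0.079683
Convexity effect: 0.5 × 10.24543 × (-0.0295)² = +0.0044580
ΔP/P ≈ +0.079683 + 0.0044580 = +0.084141 = +8.4141%.

+8.41%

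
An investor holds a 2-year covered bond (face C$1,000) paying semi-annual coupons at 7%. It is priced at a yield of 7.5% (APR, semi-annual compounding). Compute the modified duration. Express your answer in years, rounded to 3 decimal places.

1.832 years

Periodic yield y = 0.0375. First find Macaulay duration:
  t   CF        PV=CF/(1+0.0375)^t    t·PV
  1        35.00        33.7349        33.7349
  2        35.00        32.5156        65.0312
  3        35.00        31.3403        94.0210
  4     1,035.00       893.2807     3,573.1226
  Σ                    990.8715     3,765.9098
P = 990.8715; Macaulay duration = 3,765.9098 / 990.8715 = 3.80060 half-year periods = 1.90030 years.
Modified duration = D_Mac / (1 + y) = 1.90030 / 1.0375 = 1.83162 years.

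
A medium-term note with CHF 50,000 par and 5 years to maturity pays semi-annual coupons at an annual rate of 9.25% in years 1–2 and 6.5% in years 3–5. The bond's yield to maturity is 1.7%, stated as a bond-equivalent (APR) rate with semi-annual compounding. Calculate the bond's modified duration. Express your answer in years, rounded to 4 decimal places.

4.2536 years

Periodic yield y = 0.0085. First find Macaulay duration:
  t   CF        PV=CF/(1+0.0085)^t    t·PV
  1     2,312.50     2,293.0094     2,293.0094
  2     2,312.50     2,273.6831     4,547.3662
  3     2,312.50     2,254.5197     6,763.5591
  4     2,312.50     2,235.5178     8,942.0712
  5     1,625.00     1,557.6643     7,788.3213
  6     1,625.00     1,544.5357     9,267.2142
  7     1,625.00     1,531.5178    10,720.6246
  8     1,625.00     1,518.6096    12,148.8769
  9     1,625.00     1,505.8102    13,552.2920
  10   51,625.00    47,435.2331   474,352.3311
  Σ                 64,150.1007   550,375.6660
P = 64,150.1007; Macaulay duration = 550,375.6660 / 64,150.1007 = 8.57950 half-year periods = 4.28975 years.
Modified duration = D_Mac / (1 + y) = 4.28975 / 1.0085 = 4.25359 years.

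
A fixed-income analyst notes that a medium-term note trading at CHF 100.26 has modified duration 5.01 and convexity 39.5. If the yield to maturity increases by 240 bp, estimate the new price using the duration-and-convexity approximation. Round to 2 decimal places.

Duration effect: -D_mod·Δy = -5.01 × (+0.024) = -0.120240
Convexity effect: ½·C·(Δy)² = 0.5 × 39.5 × (0.024)² = +0.0113760
ΔP/P ≈ -0.120240 + 0.0113760 = -0.108864
New price ≈ 100.26 × (1 - 0.108864) = 89.34529536.

CHF 89.35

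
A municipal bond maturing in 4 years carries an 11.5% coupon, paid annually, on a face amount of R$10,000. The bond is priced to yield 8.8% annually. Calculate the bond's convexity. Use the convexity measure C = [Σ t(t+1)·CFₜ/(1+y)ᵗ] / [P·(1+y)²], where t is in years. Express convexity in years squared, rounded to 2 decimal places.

With y = 0.088:
  t   CF        PV=CF/(1+0.088)^t    t·PV        t(t+1)·PV
  1     1,150.00     1,056.9853     1,056.9853       2,113.9706
  2     1,150.00       971.4938     1,942.9877       5,828.9630
  3     1,150.00       892.9171     2,678.7514      10,715.0055
  4    11,150.00     7,957.1819    31,828.7276     159,143.6379
  Σ                 10,878.5782    37,507.4519     177,801.5771
P = 10,878.5782.
Convexity = Σ t(t+1)·PV / [P·(1+y)²] = 177,801.5771 / (10,878.5782 × 1.183744) = 13.80720.

13.81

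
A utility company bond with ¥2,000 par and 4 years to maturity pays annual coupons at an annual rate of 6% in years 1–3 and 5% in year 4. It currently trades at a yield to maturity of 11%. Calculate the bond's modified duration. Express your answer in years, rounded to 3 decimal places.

3.278 years

Periodic yield y = 0.11. First find Macaulay duration:
  t   CF        PV=CF/(1+0.11)^t    t·PV
  1       120.00       108.1081       108.1081
  2       120.00        97.3947       194.7894
  3       120.00        87.7430       263.2289
  4     2,100.00     1,383.3350     5,533.3402
  Σ                  1,676.5808     6,099.4666
P = 1,676.5808; Macaulay duration = 6,099.4666 / 1,676.5808 = 3.63804 years.
Modified duration = D_Mac / (1 + y) = 3.63804 / 1.11 = 3.27751 years.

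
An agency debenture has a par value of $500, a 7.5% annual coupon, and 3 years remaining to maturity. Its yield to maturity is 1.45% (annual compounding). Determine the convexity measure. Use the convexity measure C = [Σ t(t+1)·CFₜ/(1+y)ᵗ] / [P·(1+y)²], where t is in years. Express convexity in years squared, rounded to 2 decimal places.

10.69

With y = 0.0145:
  t   CF        PV=CF/(1+0.0145)^t    t·PV        t(t+1)·PV
  1        37.50        36.9640        36.9640          73.9280
  2        37.50        36.4357        72.8714         218.6142
  3       537.50       514.7808     1,544.3423       6,177.3692
  Σ                    588.1805     1,654.1777       6,469.9115
P = 588.1805.
Convexity = Σ t(t+1)·PV / [P·(1+y)²] = 6,469.9115 / (588.1805 × 1.029210) = 10.68768.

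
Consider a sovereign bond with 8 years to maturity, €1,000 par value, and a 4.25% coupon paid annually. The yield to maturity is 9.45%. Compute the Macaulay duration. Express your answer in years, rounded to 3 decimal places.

6.719 years

Periodic yield y = 0.0945. Discount each cash flow and weight by its year:
  t   CF        PV=CF/(1+0.0945)^t    t·PV
  1        42.50        38.8305        38.8305
  2        42.50        35.4779        70.9557
  3        42.50        32.4147        97.2440
  4        42.50        29.6160       118.4639
  5        42.50        27.0589       135.2945
  6        42.50        24.7226       148.3357
  7        42.50        22.5880       158.1163
  8     1,042.50       506.2324     4,049.8592
  Σ                    716.9410     4,817.0997
Price P = Σ PV = 716.9410.
Macaulay duration = Σ(t·PV) / P = 4,817.0997 / 716.9410 = 6.71896 years.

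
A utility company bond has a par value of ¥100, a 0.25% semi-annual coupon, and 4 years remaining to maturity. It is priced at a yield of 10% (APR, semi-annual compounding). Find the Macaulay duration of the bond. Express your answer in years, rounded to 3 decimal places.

3.978 years

Periodic yield y = 0.05. Discount each cash flow and weight by its period:
  t   CF        PV=CF/(1+0.05)^t    t·PV
  1        0.125         0.1190         0.1190
  2        0.125         0.1134         0.2268
  3        0.125         0.1080         0.3239
  4        0.125         0.1028         0.4114
  5        0.125         0.0979         0.4897
  6        0.125         0.0933         0.5597
  7        0.125         0.0888         0.6218
  8      100.125        67.7685       542.1483
  Σ                     68.4918       544.9006
Price P = Σ PV = 68.4918.
Macaulay duration = Σ(t·PV) / P = 544.9006 / 68.4918 = 7.95570 half-year periods.
In years: 7.95570 / 2 = 3.97785 years.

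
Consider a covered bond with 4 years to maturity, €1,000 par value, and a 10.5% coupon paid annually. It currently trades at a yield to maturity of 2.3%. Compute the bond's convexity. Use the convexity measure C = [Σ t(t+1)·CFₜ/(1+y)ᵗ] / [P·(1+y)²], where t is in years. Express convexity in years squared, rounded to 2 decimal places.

With y = 0.023:
  t   CF        PV=CF/(1+0.023)^t    t·PV        t(t+1)·PV
  1       105.00       102.6393       102.6393         205.2786
  2       105.00       100.3317       200.6633         601.9900
  3       105.00        98.0759       294.2278       1,176.9111
  4     1,105.00     1,008.9270     4,035.7080      20,178.5399
  Σ                  1,309.9739     4,633.2384      22,162.7196
P = 1,309.9739.
Convexity = Σ t(t+1)·PV / [P·(1+y)²] = 22,162.7196 / (1,309.9739 × 1.046529) = 16.16624.

16.17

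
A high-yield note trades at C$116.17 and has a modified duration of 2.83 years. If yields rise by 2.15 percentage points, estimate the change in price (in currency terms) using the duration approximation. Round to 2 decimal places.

-C$7.07

Duration approximation: ΔP/P ≈ -D_mod · Δy = -2.83 × (+0.0215) = -0.060845.
ΔP ≈ 116.17 × (-0.060845) = -7.06836365.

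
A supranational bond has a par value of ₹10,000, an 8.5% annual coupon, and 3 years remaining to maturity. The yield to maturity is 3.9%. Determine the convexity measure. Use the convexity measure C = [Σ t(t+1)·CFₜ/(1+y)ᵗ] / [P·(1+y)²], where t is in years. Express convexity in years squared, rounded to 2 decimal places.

With y = 0.039:
  t   CF        PV=CF/(1+0.039)^t    t·PV        t(t+1)·PV
  1       850.00       818.0943       818.0943       1,636.1886
  2       850.00       787.3863     1,574.7725       4,724.3175
  3    10,850.00     9,673.4880    29,020.4639     116,081.8555
  Σ                 11,278.9685    31,413.3307     122,442.3617
P = 11,278.9685.
Convexity = Σ t(t+1)·PV / [P·(1+y)²] = 122,442.3617 / (11,278.9685 × 1.079521) = 10.05614.

10.06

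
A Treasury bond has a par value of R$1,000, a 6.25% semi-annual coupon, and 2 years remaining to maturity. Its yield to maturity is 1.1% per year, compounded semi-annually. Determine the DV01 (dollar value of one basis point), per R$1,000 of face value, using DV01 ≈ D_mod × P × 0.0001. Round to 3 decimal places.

Periodic yield y = 0.0055.
  t   CF        PV=CF/(1+0.0055)^t    t·PV
  1        31.25        31.0791        31.0791
  2        31.25        30.9091        61.8181
  3        31.25        30.7400        92.2200
  4     1,031.25     1,008.8711     4,035.4842
  Σ                  1,101.5992     4,220.6014
P = 1,101.5992; D_Mac = 3.83134 half-year periods = 1.91567 yrs; D_mod = 1.90519 yrs.
DV01 ≈ 1.90519 × 1,101.5992 × 0.0001 = 0.209876.

R$0.210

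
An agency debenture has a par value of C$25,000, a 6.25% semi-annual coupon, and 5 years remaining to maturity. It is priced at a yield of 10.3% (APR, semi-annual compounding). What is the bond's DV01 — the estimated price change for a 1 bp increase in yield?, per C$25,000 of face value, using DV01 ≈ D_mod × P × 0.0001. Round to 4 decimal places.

C$8.6434

Periodic yield y = 0.0515.
  t   CF        PV=CF/(1+0.0515)^t    t·PV
  1       781.25       742.9862       742.9862
  2       781.25       706.5965     1,413.1930
  3       781.25       671.9891     2,015.9672
  4       781.25       639.0766     2,556.3064
  5       781.25       607.7761     3,038.8807
  6       781.25       578.0087     3,468.0521
  7       781.25       549.6992     3,847.8943
  8       781.25       522.7762     4,182.2097
  9       781.25       497.1719     4,474.5467
  10   25,781.25    15,603.1111   156,031.1107
  Σ                 21,119.1915   181,771.1470
P = 21,119.1915; D_Mac = 8.60692 half-year periods = 4.30346 yrs; D_mod = 4.09269 yrs.
DV01 ≈ 4.09269 × 21,119.1915 × 0.0001 = 8.643421.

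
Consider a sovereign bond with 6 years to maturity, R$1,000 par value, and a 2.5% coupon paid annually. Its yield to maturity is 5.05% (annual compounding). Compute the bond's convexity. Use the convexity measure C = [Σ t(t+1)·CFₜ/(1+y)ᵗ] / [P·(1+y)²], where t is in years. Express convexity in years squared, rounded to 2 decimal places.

With y = 0.0505:
  t   CF        PV=CF/(1+0.0505)^t    t·PV        t(t+1)·PV
  1        25.00        23.7982        23.7982          47.5964
  2        25.00        22.6542        45.3083         135.9249
  3        25.00        21.5651        64.6954         258.7814
  4        25.00        20.5284        82.1137         410.5686
  5        25.00        19.5416        97.7079         586.2475
  6     1,025.00       762.6891     4,576.1344      32,032.9411
  Σ                    870.7766     4,889.7579      33,472.0600
P = 870.7766.
Convexity = Σ t(t+1)·PV / [P·(1+y)²] = 33,472.0600 / (870.7766 × 1.103550) = 34.83242.

34.83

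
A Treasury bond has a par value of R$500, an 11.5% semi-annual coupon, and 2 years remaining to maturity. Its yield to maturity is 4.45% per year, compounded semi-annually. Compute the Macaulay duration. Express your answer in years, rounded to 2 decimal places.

1.85 years

Periodic yield y = 0.02225. Discount each cash flow and weight by its period:
  t   CF        PV=CF/(1+0.02225)^t    t·PV
  1        28.75        28.1242        28.1242
  2        28.75        27.5121        55.0242
  3        28.75        26.9133        80.7398
  4       528.75       484.1968     1,936.7871
  Σ                    566.7464     2,100.6754
Price P = Σ PV = 566.7464.
Macaulay duration = Σ(t·PV) / P = 2,100.6754 / 566.7464 = 3.70655 half-year periods.
In years: 3.70655 / 2 = 1.85328 years.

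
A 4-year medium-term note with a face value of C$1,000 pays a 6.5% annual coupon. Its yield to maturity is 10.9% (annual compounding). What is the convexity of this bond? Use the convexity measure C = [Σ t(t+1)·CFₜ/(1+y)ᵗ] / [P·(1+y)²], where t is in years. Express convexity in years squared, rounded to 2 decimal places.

With y = 0.109:
  t   CF        PV=CF/(1+0.109)^t    t·PV        t(t+1)·PV
  1        65.00        58.6114        58.6114         117.2227
  2        65.00        52.8506       105.7013         317.1038
  3        65.00        47.6561       142.9684         571.8735
  4     1,065.00       704.0823     2,816.3292      14,081.6459
  Σ                    863.2004     3,123.6102      15,087.8459
P = 863.2004.
Convexity = Σ t(t+1)·PV / [P·(1+y)²] = 15,087.8459 / (863.2004 × 1.229881) = 14.21191.

14.21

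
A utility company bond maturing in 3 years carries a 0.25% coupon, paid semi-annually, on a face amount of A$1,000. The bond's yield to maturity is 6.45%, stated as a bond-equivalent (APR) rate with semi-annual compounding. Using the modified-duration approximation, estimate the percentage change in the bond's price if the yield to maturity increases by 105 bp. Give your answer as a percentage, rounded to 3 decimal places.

Periodic yield y = 0.03225. Modified duration first:
  t   CF        PV=CF/(1+0.03225)^t    t·PV
  1         1.25         1.2109         1.2109
  2         1.25         1.1731         2.3462
  3         1.25         1.1365         3.4094
  4         1.25         1.1010         4.4038
  5         1.25         1.0666         5.3328
  6     1,001.25       827.6242     4,965.7452
  Σ                    833.3122     4,982.4484
P = 833.3122; D_Mac = 5.97909 half-year periods = 2.98954 yrs; D_mod = 2.98954/(1+0.03225) = 2.89614 yrs.
ΔP/P ≈ -D_mod · Δy = -2.89614 × (+0.0105) = -0.030410 = -3.0410%.

-3.041%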